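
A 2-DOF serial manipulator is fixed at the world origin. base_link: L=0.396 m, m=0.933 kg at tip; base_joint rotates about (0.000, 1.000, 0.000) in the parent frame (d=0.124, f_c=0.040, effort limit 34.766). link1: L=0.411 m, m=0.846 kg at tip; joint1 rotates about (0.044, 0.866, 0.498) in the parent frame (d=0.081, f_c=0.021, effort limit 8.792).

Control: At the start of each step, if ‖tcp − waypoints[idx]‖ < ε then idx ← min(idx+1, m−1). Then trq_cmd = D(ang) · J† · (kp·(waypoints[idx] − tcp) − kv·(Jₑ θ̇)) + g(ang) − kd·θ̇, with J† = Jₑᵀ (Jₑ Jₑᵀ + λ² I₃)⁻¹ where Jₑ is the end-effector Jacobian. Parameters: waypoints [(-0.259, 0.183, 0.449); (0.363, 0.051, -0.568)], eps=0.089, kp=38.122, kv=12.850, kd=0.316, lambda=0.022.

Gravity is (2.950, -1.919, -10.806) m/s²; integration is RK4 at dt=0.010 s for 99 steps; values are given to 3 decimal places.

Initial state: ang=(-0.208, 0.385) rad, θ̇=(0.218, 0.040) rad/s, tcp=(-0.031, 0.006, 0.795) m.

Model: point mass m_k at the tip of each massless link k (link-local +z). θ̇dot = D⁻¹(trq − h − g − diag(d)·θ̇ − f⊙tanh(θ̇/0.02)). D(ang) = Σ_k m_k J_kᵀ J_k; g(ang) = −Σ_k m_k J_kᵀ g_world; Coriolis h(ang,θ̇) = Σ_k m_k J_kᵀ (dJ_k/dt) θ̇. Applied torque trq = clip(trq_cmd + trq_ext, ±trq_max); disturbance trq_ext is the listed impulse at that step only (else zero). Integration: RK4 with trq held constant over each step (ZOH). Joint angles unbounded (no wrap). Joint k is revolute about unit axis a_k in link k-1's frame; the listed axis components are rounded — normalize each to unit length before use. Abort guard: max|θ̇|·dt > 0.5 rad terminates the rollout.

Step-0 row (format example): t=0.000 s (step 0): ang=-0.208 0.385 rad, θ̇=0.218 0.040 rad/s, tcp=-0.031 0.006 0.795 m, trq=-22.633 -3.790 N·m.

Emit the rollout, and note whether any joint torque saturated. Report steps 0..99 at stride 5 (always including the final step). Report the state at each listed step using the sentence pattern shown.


t=0.050 s (step 5): ang=-0.274 0.522 rad, θ̇=-2.189 3.933 rad/s, tcp=-0.036 0.015 0.786 m, trq=-8.946 -3.048 N·m.
t=0.100 s (step 10): ang=-0.391 0.710 rad, θ̇=-2.336 3.432 rad/s, tcp=-0.062 0.031 0.766 m, trq=-2.141 -1.689 N·m.
t=0.150 s (step 15): ang=-0.503 0.863 rad, θ̇=-2.127 2.749 rad/s, tcp=-0.097 0.048 0.744 m, trq=0.846 -1.059 N·m.
t=0.200 s (step 20): ang=-0.603 0.988 rad, θ̇=-1.877 2.269 rad/s, tcp=-0.131 0.065 0.721 m, trq=2.302 -0.865 N·m.
t=0.250 s (step 25): ang=-0.690 1.092 rad, θ̇=-1.638 1.929 rad/s, tcp=-0.160 0.080 0.698 m, trq=3.085 -0.870 N·m.
t=0.300 s (step 30): ang=-0.767 1.182 rad, θ̇=-1.421 1.673 rad/s, tcp=-0.186 0.093 0.675 m, trq=3.544 -0.956 N·m.
t=0.350 s (step 35): ang=-0.833 1.260 rad, θ̇=-1.228 1.468 rad/s, tcp=-0.206 0.106 0.654 m, trq=3.837 -1.068 N·m.
t=0.400 s (step 40): ang=-0.890 1.329 rad, θ̇=-1.059 1.298 rad/s, tcp=-0.222 0.117 0.634 m, trq=4.037 -1.183 N·m.
t=0.450 s (step 45): ang=-0.939 1.390 rad, θ̇=-0.912 1.151 rad/s, tcp=-0.235 0.128 0.615 m, trq=4.181 -1.290 N·m.
t=0.500 s (step 50): ang=-0.981 1.445 rad, θ̇=-0.783 1.022 rad/s, tcp=-0.246 0.137 0.598 m, trq=4.288 -1.386 N·m.
t=0.550 s (step 55): ang=-1.018 1.493 rad, θ̇=-0.672 0.909 rad/s, tcp=-0.253 0.145 0.583 m, trq=4.370 -1.470 N·m.
t=0.600 s (step 60): ang=-1.049 1.536 rad, θ̇=-0.577 0.808 rad/s, tcp=-0.259 0.153 0.570 m, trq=4.433 -1.543 N·m.
t=0.650 s (step 65): ang=-1.076 1.574 rad, θ̇=-0.494 0.718 rad/s, tcp=-0.264 0.160 0.557 m, trq=4.483 -1.606 N·m.
t=0.700 s (step 70): ang=-1.099 1.608 rad, θ̇=-0.423 0.637 rad/s, tcp=-0.267 0.166 0.546 m, trq=4.522 -1.660 N·m.
t=0.750 s (step 75): ang=-1.118 1.638 rad, θ̇=-0.361 0.566 rad/s, tcp=-0.270 0.171 0.537 m, trq=4.553 -1.707 N·m.
t=0.800 s (step 80): ang=-1.151 1.738 rad, θ̇=-1.003 3.758 rad/s, tcp=-0.261 0.189 0.512 m, trq=3.981 2.962 N·m.
t=0.850 s (step 85): ang=-1.203 1.969 rad, θ̇=-0.930 5.204 rad/s, tcp=-0.230 0.229 0.454 m, trq=5.270 -0.096 N·m.
t=0.900 s (step 90): ang=-1.234 2.241 rad, θ̇=-0.262 5.608 rad/s, tcp=-0.192 0.273 0.378 m, trq=6.314 -1.884 N·m.
t=0.950 s (step 95): ang=-1.220 2.525 rad, θ̇=0.963 5.739 rad/s, tcp=-0.154 0.311 0.293 m, trq=8.052 -3.101 N·m.
t=0.990 s (step 99): ang=-1.151 2.757 rad, θ̇=2.639 5.885 rad/s, tcp=-0.131 0.335 0.224 m.
any joint saturated: no


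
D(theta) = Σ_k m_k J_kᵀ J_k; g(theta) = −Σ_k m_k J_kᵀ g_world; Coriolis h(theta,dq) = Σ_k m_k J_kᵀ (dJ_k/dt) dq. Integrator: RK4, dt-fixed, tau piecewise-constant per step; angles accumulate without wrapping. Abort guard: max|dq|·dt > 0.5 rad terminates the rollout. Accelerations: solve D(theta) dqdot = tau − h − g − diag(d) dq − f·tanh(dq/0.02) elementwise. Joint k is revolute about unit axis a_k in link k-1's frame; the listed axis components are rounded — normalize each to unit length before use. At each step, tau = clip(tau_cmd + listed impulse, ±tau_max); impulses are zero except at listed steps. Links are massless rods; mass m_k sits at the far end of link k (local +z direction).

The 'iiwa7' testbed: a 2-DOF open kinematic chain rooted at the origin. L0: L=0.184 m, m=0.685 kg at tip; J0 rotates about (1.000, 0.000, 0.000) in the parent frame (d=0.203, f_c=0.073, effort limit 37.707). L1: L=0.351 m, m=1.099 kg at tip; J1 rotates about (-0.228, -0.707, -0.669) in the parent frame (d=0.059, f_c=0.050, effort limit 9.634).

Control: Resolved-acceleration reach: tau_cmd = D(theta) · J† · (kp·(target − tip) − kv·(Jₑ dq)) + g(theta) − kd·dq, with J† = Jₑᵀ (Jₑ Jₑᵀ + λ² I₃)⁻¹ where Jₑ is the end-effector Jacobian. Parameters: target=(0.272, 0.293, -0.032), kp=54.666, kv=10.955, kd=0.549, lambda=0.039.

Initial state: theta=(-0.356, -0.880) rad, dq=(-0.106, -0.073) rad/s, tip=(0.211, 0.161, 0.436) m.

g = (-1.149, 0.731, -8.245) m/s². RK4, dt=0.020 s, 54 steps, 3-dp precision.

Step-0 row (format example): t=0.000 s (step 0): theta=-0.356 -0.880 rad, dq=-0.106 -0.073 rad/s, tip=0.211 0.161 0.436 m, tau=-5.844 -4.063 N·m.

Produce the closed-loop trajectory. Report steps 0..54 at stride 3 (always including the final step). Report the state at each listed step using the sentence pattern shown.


t=0.060 s (step 3): theta=-0.397 -0.969 rad, dq=-1.137 -2.398 rad/s, tip=0.228 0.180 0.413 m, tau=-0.744 -0.180 N·m.
t=0.120 s (step 6): theta=-0.480 -1.128 rad, dq=-1.580 -2.754 rad/s, tip=0.255 0.216 0.366 m, tau=1.997 1.283 N·m.
t=0.180 s (step 9): theta=-0.580 -1.287 rad, dq=-1.727 -2.515 rad/s, tip=0.277 0.253 0.307 m, tau=3.498 2.020 N·m.
t=0.240 s (step 12): theta=-0.683 -1.427 rad, dq=-1.689 -2.121 rad/s, tip=0.292 0.282 0.246 m, tau=4.279 2.438 N·m.
t=0.300 s (step 15): theta=-0.780 -1.542 rad, dq=-1.515 -1.745 rad/s, tip=0.300 0.302 0.189 m, tau=4.612 2.665 N·m.
t=0.360 s (step 18): theta=-0.863 -1.637 rad, dq=-1.262 -1.432 rad/s, tip=0.305 0.313 0.139 m, tau=4.679 2.758 N·m.
t=0.420 s (step 21): theta=-0.931 -1.715 rad, dq=-0.990 -1.174 rad/s, tip=0.307 0.317 0.098 m, tau=4.608 2.753 N·m.
t=0.480 s (step 24): theta=-0.983 -1.779 rad, dq=-0.735 -0.960 rad/s, tip=0.308 0.318 0.065 m, tau=4.479 2.692 N·m.
t=0.540 s (step 27): theta=-1.020 -1.831 rad, dq=-0.515 -0.787 rad/s, tip=0.307 0.317 0.040 m, tau=4.334 2.606 N·m.
t=0.600 s (step 30): theta=-1.045 -1.874 rad, dq=-0.333 -0.651 rad/s, tip=0.306 0.315 0.022 m, tau=4.197 2.519 N·m.
t=0.660 s (step 33): theta=-1.061 -1.910 rad, dq=-0.188 -0.546 rad/s, tip=0.305 0.313 0.008 m, tau=4.074 2.441 N·m.
t=0.720 s (step 36): theta=-1.069 -1.940 rad, dq=-0.077 -0.466 rad/s, tip=0.304 0.311 -0.002 m, tau=3.971 2.377 N·m.
t=0.780 s (step 39): theta=-1.071 -1.966 rad, dq=-0.011 -0.389 rad/s, tip=0.303 0.309 -0.009 m, tau=3.900 2.318 N·m.
t=0.840 s (step 42): theta=-1.071 -1.987 rad, dq=0.007 -0.309 rad/s, tip=0.302 0.307 -0.014 m, tau=3.880 2.273 N·m.
t=0.900 s (step 45): theta=-1.070 -2.004 rad, dq=0.023 -0.259 rad/s, tip=0.301 0.306 -0.018 m, tau=3.869 2.252 N·m.
t=0.960 s (step 48): theta=-1.068 -2.018 rad, dq=0.041 -0.229 rad/s, tip=0.301 0.305 -0.021 m, tau=3.854 2.241 N·m.
t=1.020 s (step 51): theta=-1.065 -2.032 rad, dq=0.058 -0.207 rad/s, tip=0.300 0.305 -0.024 m, tau=3.835 2.234 N·m.
t=1.080 s (step 54): theta=-1.061 -2.043 rad, dq=0.071 -0.190 rad/s, tip=0.299 0.304 -0.025 m.


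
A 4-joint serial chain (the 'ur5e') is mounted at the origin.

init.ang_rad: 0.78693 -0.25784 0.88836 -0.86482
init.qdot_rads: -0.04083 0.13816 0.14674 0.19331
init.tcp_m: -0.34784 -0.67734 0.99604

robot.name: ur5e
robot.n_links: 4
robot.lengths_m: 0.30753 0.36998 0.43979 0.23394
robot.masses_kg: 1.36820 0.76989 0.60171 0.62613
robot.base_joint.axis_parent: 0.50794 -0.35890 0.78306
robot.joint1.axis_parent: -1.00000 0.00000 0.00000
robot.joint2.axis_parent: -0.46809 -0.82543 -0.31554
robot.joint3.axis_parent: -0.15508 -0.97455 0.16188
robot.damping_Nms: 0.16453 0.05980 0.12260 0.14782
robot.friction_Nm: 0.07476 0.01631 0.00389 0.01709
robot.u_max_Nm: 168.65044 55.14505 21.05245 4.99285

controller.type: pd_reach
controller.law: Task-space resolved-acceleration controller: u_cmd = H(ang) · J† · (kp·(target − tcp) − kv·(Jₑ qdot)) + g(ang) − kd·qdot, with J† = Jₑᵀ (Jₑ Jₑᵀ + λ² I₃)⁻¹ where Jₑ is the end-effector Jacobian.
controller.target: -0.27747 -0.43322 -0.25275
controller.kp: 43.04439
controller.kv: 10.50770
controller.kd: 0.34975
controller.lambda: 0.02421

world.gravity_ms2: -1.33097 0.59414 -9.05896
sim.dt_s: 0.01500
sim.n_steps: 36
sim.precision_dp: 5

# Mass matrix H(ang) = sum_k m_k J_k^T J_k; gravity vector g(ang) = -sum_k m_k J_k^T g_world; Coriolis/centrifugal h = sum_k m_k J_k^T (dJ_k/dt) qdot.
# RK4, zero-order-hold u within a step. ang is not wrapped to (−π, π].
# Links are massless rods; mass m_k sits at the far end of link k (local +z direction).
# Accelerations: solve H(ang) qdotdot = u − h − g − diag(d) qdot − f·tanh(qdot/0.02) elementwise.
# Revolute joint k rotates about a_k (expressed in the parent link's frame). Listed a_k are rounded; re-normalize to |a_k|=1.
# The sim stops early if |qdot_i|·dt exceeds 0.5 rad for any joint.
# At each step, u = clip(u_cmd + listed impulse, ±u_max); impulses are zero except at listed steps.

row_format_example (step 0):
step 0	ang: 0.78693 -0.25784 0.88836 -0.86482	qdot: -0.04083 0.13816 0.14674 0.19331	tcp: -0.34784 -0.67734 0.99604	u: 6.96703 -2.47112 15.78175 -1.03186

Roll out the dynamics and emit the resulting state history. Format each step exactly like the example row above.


step 1	ang: 0.78160 -0.26712 0.91364 -0.88877	qdot: -0.65077 -1.35479 3.17463 -3.25533	tcp: -0.35043 -0.67417 0.99054	u: 5.04509 -1.41755 11.51866 0.17070
step 2	ang: 0.76948 -0.29491 0.97539 -0.94668	qdot: -0.93425 -2.32477 5.01965 -4.37638	tcp: -0.35358 -0.66994 0.97512	u: 3.12770 -1.19724 7.84428 0.23991
step 3	ang: 0.75516 -0.33436 1.05940 -1.01365	qdot: -0.94449 -2.91215 6.16247 -4.50492	tcp: -0.35866 -0.66524 0.95263	u: 1.72970 -1.48611 4.86903 -0.03307
step 4	ang: 0.74225 -0.38061 1.15742 -1.07931	qdot: -0.74967 -3.23581 6.89928 -4.22460	tcp: -0.36558 -0.66001 0.92492	u: 0.95547 -2.02409 2.53456 -0.35111
step 5	ang: 0.73350 -0.43022 1.26462 -1.13942	qdot: -0.39417 -3.36149 7.39485 -3.77491	tcp: -0.37371 -0.65400 0.89330	u: 0.70261 -2.64204 0.72884 -0.61929
step 6	ang: 0.73110 -0.48048 1.37811 -1.19217	qdot: 0.09140 -3.32614 7.74143 -3.24734	tcp: -0.38233 -0.64699 0.85875	u: 0.81269 -3.24046 -0.65782 -0.81976
step 7	ang: 0.73674 -0.52924 1.49607 -1.23659	qdot: 0.67750 -3.15943 7.98988 -2.67013	tcp: -0.39074 -0.63890 0.82207	u: 1.14819 -3.76560 -1.71688 -0.96152
step 8	ang: 0.75189 -0.57449 1.61715 -1.27219	qdot: 1.35368 -2.85845 8.15571 -2.07330	tcp: -0.39831 -0.62973 0.78393	u: 1.53979 -4.16178 -2.51019 -1.05148
step 9	ang: 0.77767 -0.61433 1.74015 -1.29874	qdot: 2.09027 -2.44030 8.23977 -1.46609	tcp: -0.40453 -0.61963 0.74489	u: 1.84629 -4.37536 -3.08325 -1.10175
step 10	ang: 0.81474 -0.64714 1.86374 -1.31623	qdot: 2.85138 -1.92601 8.23049 -0.86727	tcp: -0.40902 -0.60884 0.70538	u: 1.92217 -4.34642 -3.46441 -1.11815
step 11	ang: 0.86315 -0.67167 1.98640 -1.32498	qdot: 3.59629 -1.34175 8.11278 -0.30526	tcp: -0.41153 -0.59769 0.66576	u: 1.63480 -4.03550 -3.66926 -1.10127
step 12	ang: 0.92233 -0.68710 2.10642 -1.32580	qdot: 4.28353 -0.71691 7.87673 0.18259	tcp: -0.41196 -0.58652 0.62626	u: 0.91170 -3.46114 -3.70616 -1.04689
step 13	ang: 0.99114 -0.69303 2.22202 -1.32020	qdot: 4.87576 -0.08067 7.52363 0.55359	tcp: -0.41034 -0.57571 0.58700	u: -0.22193 -2.70799 -3.58219 -0.94662
step 14	ang: 1.06792 -0.68959 2.33150 -1.30976	qdot: 5.34457 0.52937 7.06493 0.82698	tcp: -0.40683 -0.56555 0.54809	u: -1.60435 -1.93412 -3.31363 -0.82199
step 15	ang: 1.15070 -0.67734 2.43345 -1.29600	qdot: 5.67774 1.09313 6.52111 0.99596	tcp: -0.40168 -0.55627 0.50965	u: -3.06917 -1.25107 -2.91888 -0.67655
step 16	ang: 1.23745 -0.65711 2.52677 -1.28039	qdot: 5.87379 1.59462 5.91590 1.07318	tcp: -0.39521 -0.54799 0.47179	u: -4.46976 -0.72145 -2.42000 -0.51918
step 17	ang: 1.32616 -0.62990 2.61072 -1.26417	qdot: 5.93995 2.02381 5.27219 1.07915	tcp: -0.38772 -0.54075 0.43467	u: -5.70917 -0.35922 -1.84071 -0.35938
step 18	ang: 1.41497 -0.59683 2.68486 -1.24824	qdot: 5.88899 2.37585 4.61005 1.03529	tcp: -0.37951 -0.53454 0.39845	u: -6.73998 -0.14749 -1.20505 -0.20507
step 19	ang: 1.50225 -0.55908 2.74905 -1.23321	qdot: 5.73679 2.64957 3.94674 0.96067	tcp: -0.37087 -0.52929 0.36327	u: -7.55125 -0.05624 -0.53685 -0.06220
step 20	ang: 1.58661 -0.51779 2.80339 -1.21943	qdot: 5.50117 2.84686 3.29720 0.87079	tcp: -0.36203 -0.52491 0.32927	u: -8.15475 -0.05425 0.14099 0.06511
step 21	ang: 1.66695 -0.47409 2.84819 -1.20704	qdot: 5.20114 2.97263 2.67455 0.77745	tcp: -0.35322 -0.52129 0.29653	u: -8.57445 -0.11496 0.80730 0.17421
step 22	ang: 1.74243 -0.42899 2.88392 -1.19602	qdot: 4.85602 3.03467 2.09006 0.68889	tcp: -0.34461 -0.51833 0.26512	u: -8.83939 -0.21826 1.44362 0.26371
step 23	ang: 1.81252 -0.38336 2.91124 -1.18627	qdot: 4.48443 3.04306 1.55284 0.61009	tcp: -0.33632 -0.51592 0.23505	u: -8.97931 -0.34989 2.03501 0.33337
step 24	ang: 1.87694 -0.33794 2.93089 -1.17763	qdot: 4.10303 3.00916 1.06934 0.54318	tcp: -0.32846 -0.51393 0.20631	u: -9.02190 -0.50006 2.57059 0.38400
step 25	ang: 1.93567 -0.29327 2.94372 -1.16990	qdot: 3.72555 2.94439 0.64313 0.48809	tcp: -0.32109 -0.51228 0.17887	u: -8.99140 -0.66194 3.04348 0.41719
step 26	ang: 1.98882 -0.24974 2.95058 -1.16294	qdot: 3.36235 2.85906 0.27500 0.44329	tcp: -0.31423 -0.51085 0.15268	u: -8.90781 -0.83058 3.45054 0.43505
step 27	ang: 2.03668 -0.20758 2.95235 -1.15658	qdot: 3.02042 2.76173 -0.03657 0.40641	tcp: -0.30790 -0.50957 0.12772	u: -8.78702 -1.00215 3.79145 0.43991
step 28	ang: 2.07960 -0.16693 2.94984 -1.15074	qdot: 2.70395 2.65896 -0.29459 0.37472	tcp: -0.30209 -0.50835 0.10394	u: -8.64132 -1.17351 4.06757 0.43417
step 29	ang: 2.11797 -0.12783 2.94382 -1.14535	qdot: 2.41434 2.55513 -0.50450 0.34717	tcp: -0.29678 -0.50714 0.08130	u: -8.47823 -1.34304 4.28419 0.41947
step 30	ang: 2.15220 -0.09028 2.93498 -1.14035	qdot: 2.15163 2.45310 -0.67150 0.32216	tcp: -0.29195 -0.50588 0.05978	u: -8.30382 -1.50892 4.44626 0.39764
step 31	ang: 2.18268 -0.05424 2.92392 -1.13571	qdot: 1.91475 2.35444 -0.80099 0.29864	tcp: -0.28757 -0.50454 0.03935	u: -8.12223 -1.66983 4.55936 0.37019
step 32	ang: 2.20978 -0.01964 2.91116 -1.13142	qdot: 1.70204 2.25983 -0.89818 0.27604	tcp: -0.28363 -0.50309 0.01998	u: -7.93623 -1.82480 4.62929 0.33838
step 33	ang: 2.23387 0.01356 2.89715 -1.12746	qdot: 1.51149 2.16938 -0.96797 0.25412	tcp: -0.28010 -0.50153 0.00165	u: -7.74779 -1.97313 4.66183 0.30327
step 34	ang: 2.25525 0.04545 2.88226 -1.12382	qdot: 1.34105 2.08284 -1.01477 0.23285	tcp: -0.27695 -0.49984 -0.01566	u: -7.55839 -2.11428 4.66260 0.26577
step 35	ang: 2.27421 0.07606 2.86682 -1.12050	qdot: 1.18868 1.99981 -1.04251 0.21234	tcp: -0.27417 -0.49803 -0.03199	u: -7.36926 -2.24786 4.63687 0.22667
step 36	ang: 2.29100 0.10545 2.85108 -1.11748	qdot: 1.05249 1.91983 -1.05460 0.19270	tcp: -0.27174 -0.49610 -0.04736


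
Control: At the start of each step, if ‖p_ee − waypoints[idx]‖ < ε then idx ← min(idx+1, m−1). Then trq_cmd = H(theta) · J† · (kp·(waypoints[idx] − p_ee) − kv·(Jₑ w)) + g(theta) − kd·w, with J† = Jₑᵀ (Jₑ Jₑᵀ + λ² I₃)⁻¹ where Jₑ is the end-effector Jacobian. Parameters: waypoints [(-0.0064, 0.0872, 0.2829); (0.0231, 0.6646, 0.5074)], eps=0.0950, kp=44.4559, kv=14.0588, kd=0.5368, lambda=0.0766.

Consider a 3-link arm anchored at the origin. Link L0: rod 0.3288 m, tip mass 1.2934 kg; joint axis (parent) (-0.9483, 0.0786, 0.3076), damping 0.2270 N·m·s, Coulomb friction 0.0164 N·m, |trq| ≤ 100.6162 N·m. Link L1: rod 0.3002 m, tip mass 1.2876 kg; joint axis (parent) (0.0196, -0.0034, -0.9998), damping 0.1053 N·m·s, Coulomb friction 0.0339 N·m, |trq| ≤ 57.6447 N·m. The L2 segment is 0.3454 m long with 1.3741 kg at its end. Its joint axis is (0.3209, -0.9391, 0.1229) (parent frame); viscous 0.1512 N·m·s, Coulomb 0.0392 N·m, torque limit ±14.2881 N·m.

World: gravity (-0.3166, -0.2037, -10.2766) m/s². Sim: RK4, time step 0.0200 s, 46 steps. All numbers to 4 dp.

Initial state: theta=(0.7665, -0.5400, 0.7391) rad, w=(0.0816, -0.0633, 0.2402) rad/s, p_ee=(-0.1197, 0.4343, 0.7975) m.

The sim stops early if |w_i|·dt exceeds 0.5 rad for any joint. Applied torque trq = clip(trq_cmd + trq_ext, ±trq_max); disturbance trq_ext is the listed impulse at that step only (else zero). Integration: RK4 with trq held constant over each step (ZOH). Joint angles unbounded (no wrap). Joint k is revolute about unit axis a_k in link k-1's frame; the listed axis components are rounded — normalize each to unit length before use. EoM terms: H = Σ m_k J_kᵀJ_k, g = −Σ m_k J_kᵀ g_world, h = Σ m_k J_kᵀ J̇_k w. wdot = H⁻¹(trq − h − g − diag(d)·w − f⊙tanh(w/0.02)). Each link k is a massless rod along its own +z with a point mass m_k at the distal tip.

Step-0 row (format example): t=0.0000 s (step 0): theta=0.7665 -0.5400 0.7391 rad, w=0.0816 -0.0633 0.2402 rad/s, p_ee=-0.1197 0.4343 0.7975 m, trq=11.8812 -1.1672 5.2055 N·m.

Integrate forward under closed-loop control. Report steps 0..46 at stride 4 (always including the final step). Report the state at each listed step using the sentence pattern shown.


t=0.0800 s (step 4): theta=0.8757 -0.6375 1.0236 rad, w=1.9555 -1.0243 5.0437 rad/s, p_ee=-0.1165 0.4100 0.7512 m, trq=-13.2204 -1.4657 0.4750 N·m.
t=0.1600 s (step 8): theta=1.0182 -0.6817 1.4078 rad, w=1.4937 -0.2255 4.3830 rad/s, p_ee=-0.1037 0.3746 0.6650 m, trq=-20.7863 -1.2682 -1.3922 N·m.
t=0.2400 s (step 12): theta=1.1094 -0.6870 1.7189 rad, w=0.7985 0.0414 3.4335 rad/s, p_ee=-0.0858 0.3355 0.5839 m, trq=-19.8988 -0.7156 -3.0909 N·m.
t=0.3200 s (step 16): theta=1.1499 -0.6791 1.9621 rad, w=0.2411 0.1428 2.6849 rad/s, p_ee=-0.0678 0.2962 0.5180 m, trq=-17.9335 -0.3652 -4.1297 N·m.
t=0.4000 s (step 20): theta=1.1524 -0.6653 2.1526 rad, w=-0.1534 0.1957 2.1049 rad/s, p_ee=-0.0520 0.2604 0.4669 m, trq=-16.2144 -0.1931 -4.6287 N·m.
t=0.4800 s (step 24): theta=1.1290 -0.6485 2.3022 rad, w=-0.4124 0.2213 1.6544 rad/s, p_ee=-0.0388 0.2296 0.4283 m, trq=-14.7880 -0.0972 -4.7951 N·m.
t=0.5600 s (step 28): theta=1.0893 -0.6304 2.4200 rad, w=-0.5662 0.2295 1.3069 rad/s, p_ee=-0.0280 0.2034 0.3997 m, trq=-13.5603 -0.0347 -4.7752 N·m.
t=0.6400 s (step 32): theta=1.0407 -0.6120 2.5135 rad, w=-0.6402 0.2261 1.0406 rad/s, p_ee=-0.0192 0.1814 0.3788 m, trq=-12.4882 0.0112 -4.6565 N·m.
t=0.7200 s (step 36): theta=0.9886 -0.5943 2.5882 rad, w=-0.6555 0.2160 0.8366 rad/s, p_ee=-0.0118 0.1629 0.3635 m, trq=-11.5565 0.0469 -4.4891 N·m.
t=0.8000 s (step 40): theta=0.9369 -0.5775 2.6486 rad, w=-0.6304 0.2022 0.6789 rad/s, p_ee=-0.0057 0.1472 0.3522 m, trq=43.4223 -0.7743 -6.0115 N·m.
t=0.8800 s (step 44): theta=1.0725 -0.6494 2.5654 rad, w=3.0511 -1.2087 -2.0707 rad/s, p_ee=-0.0060 0.1926 0.3565 m, trq=-5.6976 -0.0106 -5.2079 N·m.
t=0.9200 s (step 46): theta=1.1973 -0.6982 2.4724 rad, w=3.0893 -1.2216 -2.5448 rad/s, p_ee=-0.0107 0.2404 0.3603 m.


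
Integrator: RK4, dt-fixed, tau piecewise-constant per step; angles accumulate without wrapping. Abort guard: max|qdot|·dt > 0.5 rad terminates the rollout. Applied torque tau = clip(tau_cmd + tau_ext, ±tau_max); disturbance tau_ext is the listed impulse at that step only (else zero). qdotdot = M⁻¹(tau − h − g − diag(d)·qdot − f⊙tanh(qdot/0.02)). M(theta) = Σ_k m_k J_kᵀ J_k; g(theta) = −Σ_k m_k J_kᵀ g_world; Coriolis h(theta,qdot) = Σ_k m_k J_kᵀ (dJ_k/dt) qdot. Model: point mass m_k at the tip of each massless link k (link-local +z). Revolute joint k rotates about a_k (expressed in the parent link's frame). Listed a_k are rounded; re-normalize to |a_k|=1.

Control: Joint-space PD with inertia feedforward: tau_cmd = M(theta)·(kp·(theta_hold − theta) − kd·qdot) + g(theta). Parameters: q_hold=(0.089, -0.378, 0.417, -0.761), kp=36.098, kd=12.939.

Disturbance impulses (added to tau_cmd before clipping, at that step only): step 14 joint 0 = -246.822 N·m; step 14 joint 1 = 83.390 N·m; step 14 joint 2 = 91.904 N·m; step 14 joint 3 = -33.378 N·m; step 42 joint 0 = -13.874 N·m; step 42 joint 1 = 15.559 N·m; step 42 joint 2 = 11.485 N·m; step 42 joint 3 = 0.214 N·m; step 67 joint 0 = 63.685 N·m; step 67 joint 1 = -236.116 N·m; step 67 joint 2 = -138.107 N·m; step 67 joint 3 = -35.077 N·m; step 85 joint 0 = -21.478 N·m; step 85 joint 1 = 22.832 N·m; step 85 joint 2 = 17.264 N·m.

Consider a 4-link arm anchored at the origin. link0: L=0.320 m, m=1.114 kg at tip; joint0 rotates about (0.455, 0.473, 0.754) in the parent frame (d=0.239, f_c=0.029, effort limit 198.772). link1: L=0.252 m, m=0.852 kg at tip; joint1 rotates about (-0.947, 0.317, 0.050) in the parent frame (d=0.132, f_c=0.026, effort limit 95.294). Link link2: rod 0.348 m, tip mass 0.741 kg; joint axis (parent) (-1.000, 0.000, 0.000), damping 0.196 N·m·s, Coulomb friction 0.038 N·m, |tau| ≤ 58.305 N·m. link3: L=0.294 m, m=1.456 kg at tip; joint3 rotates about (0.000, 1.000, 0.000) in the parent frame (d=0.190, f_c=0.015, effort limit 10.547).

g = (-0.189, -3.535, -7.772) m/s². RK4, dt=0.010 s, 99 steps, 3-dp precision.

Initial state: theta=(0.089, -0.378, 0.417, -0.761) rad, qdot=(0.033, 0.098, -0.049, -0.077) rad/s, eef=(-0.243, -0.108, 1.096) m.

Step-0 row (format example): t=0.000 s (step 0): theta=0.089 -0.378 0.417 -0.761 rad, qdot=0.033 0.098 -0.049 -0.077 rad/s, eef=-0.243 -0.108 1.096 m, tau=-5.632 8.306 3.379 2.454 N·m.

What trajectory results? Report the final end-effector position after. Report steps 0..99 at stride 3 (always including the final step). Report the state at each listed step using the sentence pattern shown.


t=0.030 s (step 3): theta=0.090 -0.376 0.416 -0.762 rad, qdot=0.022 0.040 0.001 -0.024 rad/s, eef=-0.242 -0.107 1.096 m, tau=-5.581 8.473 3.440 2.477 N·m.
t=0.060 s (step 6): theta=0.090 -0.375 0.417 -0.763 rad, qdot=0.012 0.019 0.006 -0.005 rad/s, eef=-0.242 -0.107 1.096 m, tau=-5.547 8.595 3.497 2.498 N·m.
t=0.090 s (step 9): theta=0.091 -0.375 0.417 -0.763 rad, qdot=0.005 0.009 0.003 0.001 rad/s, eef=-0.242 -0.107 1.096 m, tau=-5.527 8.683 3.540 2.516 N·m.
t=0.120 s (step 12): theta=0.091 -0.375 0.417 -0.763 rad, qdot=0.002 0.003 0.001 0.002 rad/s, eef=-0.241 -0.107 1.096 m, tau=-5.515 8.746 3.571 2.530 N·m.
t=0.150 s (step 15): theta=0.080 -0.357 0.386 -0.769 rad, qdot=-2.059 3.524 -6.247 -1.201 rad/s, eef=-0.245 -0.105 1.097 m, tau=19.862 -2.074 -3.588 4.241 N·m.
t=0.180 s (step 18): theta=0.030 -0.281 0.245 -0.785 rad, qdot=-1.314 1.714 -3.292 -0.083 rad/s, eef=-0.260 -0.093 1.101 m, tau=12.844 1.378 -1.450 3.769 N·m.
t=0.210 s (step 21): theta=-0.000 -0.245 0.176 -0.783 rad, qdot=-0.747 0.738 -1.513 0.182 rad/s, eef=-0.269 -0.084 1.103 m, tau=7.700 3.692 0.198 3.441 N·m.
t=0.240 s (step 24): theta=-0.017 -0.232 0.146 -0.777 rad, qdot=-0.365 0.229 -0.529 0.187 rad/s, eef=-0.275 -0.079 1.104 m, tau=3.925 5.286 1.427 3.176 N·m.
t=0.270 s (step 27): theta=-0.024 -0.229 0.139 -0.772 rad, qdot=-0.120 -0.030 -0.007 0.133 rad/s, eef=-0.277 -0.077 1.104 m, tau=1.160 6.404 2.328 2.965 N·m.
t=0.300 s (step 30): theta=-0.025 -0.232 0.142 -0.769 rad, qdot=0.022 -0.120 0.191 0.067 rad/s, eef=-0.278 -0.076 1.105 m, tau=-0.854 7.187 3.006 2.802 N·m.
t=0.330 s (step 33): theta=-0.023 -0.236 0.150 -0.768 rad, qdot=0.108 -0.159 0.283 0.023 rad/s, eef=-0.277 -0.076 1.105 m, tau=-2.302 7.752 3.494 2.681 N·m.
t=0.360 s (step 36): theta=-0.019 -0.241 0.159 -0.767 rad, qdot=0.158 -0.177 0.326 -0.001 rad/s, eef=-0.276 -0.078 1.105 m, tau=-3.348 8.161 3.839 2.592 N·m.
t=0.390 s (step 39): theta=-0.014 -0.246 0.169 -0.768 rad, qdot=0.186 -0.183 0.342 -0.012 rad/s, eef=-0.275 -0.080 1.104 m, tau=-4.099 8.457 4.079 2.526 N·m.
t=0.420 s (step 42): theta=-0.008 -0.252 0.179 -0.768 rad, qdot=0.198 -0.182 0.342 -0.016 rad/s, eef=-0.272 -0.082 1.104 m, tau=-18.509 24.228 15.727 2.694 N·m.
t=0.450 s (step 45): theta=-0.002 -0.258 0.195 -0.768 rad, qdot=0.202 -0.191 0.512 0.002 rad/s, eef=-0.270 -0.082 1.104 m, tau=-3.543 7.141 3.111 2.433 N·m.
t=0.480 s (step 48): theta=0.004 -0.263 0.209 -0.768 rad, qdot=0.196 -0.166 0.411 -0.014 rad/s, eef=-0.268 -0.082 1.104 m, tau=-4.213 7.686 3.496 2.424 N·m.
t=0.510 s (step 51): theta=0.010 -0.268 0.220 -0.768 rad, qdot=0.188 -0.154 0.349 -0.020 rad/s, eef=-0.266 -0.083 1.104 m, tau=-4.689 8.085 3.766 2.420 N·m.
t=0.540 s (step 54): theta=0.015 -0.273 0.230 -0.769 rad, qdot=0.179 -0.147 0.306 -0.021 rad/s, eef=-0.264 -0.085 1.104 m, tau=-5.025 8.377 3.952 2.421 N·m.
t=0.570 s (step 57): theta=0.021 -0.277 0.239 -0.770 rad, qdot=0.169 -0.141 0.276 -0.021 rad/s, eef=-0.262 -0.087 1.104 m, tau=-5.258 8.587 4.078 2.425 N·m.
t=0.600 s (step 60): theta=0.026 -0.281 0.247 -0.770 rad, qdot=0.158 -0.136 0.253 -0.020 rad/s, eef=-0.260 -0.089 1.104 m, tau=-5.418 8.737 4.160 2.431 N·m.
t=0.630 s (step 63): theta=0.030 -0.285 0.254 -0.771 rad, qdot=0.147 -0.131 0.235 -0.019 rad/s, eef=-0.258 -0.091 1.103 m, tau=-5.524 8.843 4.209 2.437 N·m.
t=0.660 s (step 66): theta=0.034 -0.289 0.261 -0.771 rad, qdot=0.137 -0.125 0.219 -0.018 rad/s, eef=-0.257 -0.093 1.103 m, tau=-5.592 8.916 4.236 2.445 N·m.
t=0.690 s (step 69): theta=0.041 -0.306 0.273 -0.780 rad, qdot=0.309 -0.934 0.536 -0.467 rad/s, eef=-0.258 -0.104 1.099 m, tau=-13.155 21.323 11.677 3.963 N·m.
t=0.720 s (step 72): theta=0.049 -0.329 0.286 -0.790 rad, qdot=0.211 -0.603 0.331 -0.268 rad/s, eef=-0.261 -0.118 1.094 m, tau=-11.112 18.033 9.697 3.519 N·m.
t=0.750 s (step 75): theta=0.055 -0.343 0.294 -0.797 rad, qdot=0.152 -0.382 0.227 -0.146 rad/s, eef=-0.262 -0.128 1.090 m, tau=-9.606 15.602 8.216 3.208 N·m.
t=0.780 s (step 78): theta=0.058 -0.353 0.300 -0.800 rad, qdot=0.115 -0.234 0.174 -0.069 rad/s, eef=-0.262 -0.134 1.088 m, tau=-8.497 13.806 7.111 2.991 N·m.
t=0.810 s (step 81): theta=0.062 -0.358 0.305 -0.801 rad, qdot=0.091 -0.134 0.146 -0.020 rad/s, eef=-0.262 -0.137 1.087 m, tau=-7.679 12.480 6.286 2.838 N·m.
t=0.840 s (step 84): theta=0.064 -0.361 0.309 -0.801 rad, qdot=0.074 -0.065 0.129 0.007 rad/s, eef=-0.261 -0.139 1.087 m, tau=-7.076 11.502 5.671 2.734 N·m.
t=0.870 s (step 87): theta=0.066 -0.363 0.318 -0.800 rad, qdot=0.069 -0.053 0.451 0.042 rad/s, eef=-0.260 -0.136 1.087 m, tau=-4.094 8.056 3.155 2.668 N·m.
t=0.900 s (step 90): theta=0.068 -0.363 0.329 -0.799 rad, qdot=0.053 0.008 0.289 0.033 rad/s, eef=-0.259 -0.132 1.088 m, tau=-4.463 8.238 3.346 2.625 N·m.
t=0.930 s (step 93): theta=0.069 -0.363 0.336 -0.798 rad, qdot=0.046 0.028 0.207 0.037 rad/s, eef=-0.258 -0.129 1.088 m, tau=-4.735 8.392 3.484 2.597 N·m.
t=0.960 s (step 96): theta=0.071 -0.362 0.342 -0.797 rad, qdot=0.041 0.033 0.158 0.041 rad/s, eef=-0.257 -0.126 1.089 m, tau=-4.936 8.514 3.584 2.580 N·m.
t=0.990 s (step 99): theta=0.072 -0.361 0.346 -0.796 rad, qdot=0.037 0.033 0.128 0.043 rad/s, eef=-0.255 -0.124 1.090 m.
final eef position (m): -0.255 -0.124 1.090


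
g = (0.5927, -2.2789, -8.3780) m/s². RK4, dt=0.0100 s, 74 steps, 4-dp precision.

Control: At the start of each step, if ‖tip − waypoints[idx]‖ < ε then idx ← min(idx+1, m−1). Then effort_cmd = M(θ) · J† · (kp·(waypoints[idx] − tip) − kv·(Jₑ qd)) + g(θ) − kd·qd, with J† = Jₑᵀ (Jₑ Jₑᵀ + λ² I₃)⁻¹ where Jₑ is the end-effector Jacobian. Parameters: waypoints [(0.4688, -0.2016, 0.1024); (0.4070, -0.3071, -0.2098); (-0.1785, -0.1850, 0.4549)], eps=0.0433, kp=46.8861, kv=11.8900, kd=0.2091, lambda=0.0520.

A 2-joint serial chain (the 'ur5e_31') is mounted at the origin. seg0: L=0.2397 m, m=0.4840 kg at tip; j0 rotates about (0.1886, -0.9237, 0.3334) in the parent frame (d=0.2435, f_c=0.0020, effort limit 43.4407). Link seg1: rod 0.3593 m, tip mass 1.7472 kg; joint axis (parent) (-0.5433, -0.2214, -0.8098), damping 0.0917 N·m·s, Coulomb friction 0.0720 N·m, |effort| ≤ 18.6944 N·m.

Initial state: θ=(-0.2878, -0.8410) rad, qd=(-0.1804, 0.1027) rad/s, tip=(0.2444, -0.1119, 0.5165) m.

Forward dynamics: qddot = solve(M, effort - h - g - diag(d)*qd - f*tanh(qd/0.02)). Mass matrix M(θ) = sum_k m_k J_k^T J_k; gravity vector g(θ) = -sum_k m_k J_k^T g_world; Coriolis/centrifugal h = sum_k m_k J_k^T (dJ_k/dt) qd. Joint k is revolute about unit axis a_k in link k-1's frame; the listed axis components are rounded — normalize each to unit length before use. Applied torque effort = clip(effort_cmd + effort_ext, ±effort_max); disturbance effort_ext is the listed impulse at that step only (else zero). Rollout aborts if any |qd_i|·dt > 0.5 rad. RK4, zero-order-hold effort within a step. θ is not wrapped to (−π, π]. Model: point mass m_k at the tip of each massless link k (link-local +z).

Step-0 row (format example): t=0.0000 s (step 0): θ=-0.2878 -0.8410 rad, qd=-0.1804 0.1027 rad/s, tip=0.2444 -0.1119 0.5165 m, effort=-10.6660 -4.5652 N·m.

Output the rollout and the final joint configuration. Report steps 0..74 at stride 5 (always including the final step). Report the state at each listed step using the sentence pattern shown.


t=0.0500 s (step 5): θ=-0.3079 -0.9081 rad, qd=-0.6222 -2.3632 rad/s, tip=0.2620 -0.1182 0.5034 m, effort=-3.1441 -0.8236 N·m.
t=0.1000 s (step 10): θ=-0.3482 -1.0479 rad, qd=-0.9794 -3.0133 rad/s, tip=0.2966 -0.1294 0.4737 m, effort=1.7015 1.2504 N·m.
t=0.1500 s (step 15): θ=-0.4060 -1.1916 rad, qd=-1.3412 -2.6101 rad/s, tip=0.3361 -0.1386 0.4351 m, effort=4.7298 2.4165 N·m.
t=0.2000 s (step 20): θ=-0.4804 -1.3042 rad, qd=-1.5988 -1.9129 rad/s, tip=0.3736 -0.1455 0.3929 m, effort=6.4971 3.0452 N·m.
t=0.2500 s (step 25): θ=-0.5619 -1.3872 rad, qd=-1.6341 -1.4416 rad/s, tip=0.4055 -0.1521 0.3504 m, effort=7.5531 3.4152 N·m.
t=0.3000 s (step 30): θ=-0.6414 -1.4513 rad, qd=-1.5308 -1.1381 rad/s, tip=0.4308 -0.1589 0.3095 m, effort=8.2144 3.6294 N·m.
t=0.3500 s (step 35): θ=-0.7139 -1.5024 rad, qd=-1.3627 -0.9147 rad/s, tip=0.4496 -0.1657 0.2720 m, effort=8.5971 3.7246 N·m.
t=0.4000 s (step 40): θ=-0.7772 -1.5436 rad, qd=-1.1708 -0.7350 rad/s, tip=0.4631 -0.1721 0.2388 m, effort=8.7655 3.7304 N·m.
t=0.4500 s (step 45): θ=-0.8309 -1.5765 rad, qd=-0.9791 -0.5845 rad/s, tip=0.4724 -0.1780 0.2106 m, effort=8.7797 3.6764 N·m.
t=0.5000 s (step 50): θ=-0.8753 -1.6025 rad, qd=-0.8015 -0.4575 rad/s, tip=0.4786 -0.1831 0.1872 m, effort=8.6953 3.5889 N·m.
t=0.5500 s (step 55): θ=-0.9114 -1.6226 rad, qd=-0.6452 -0.3513 rad/s, tip=0.4828 -0.1873 0.1682 m, effort=8.5577 3.4881 N·m.
t=0.6000 s (step 60): θ=-0.9402 -1.6380 rad, qd=-0.5123 -0.2638 rad/s, tip=0.4855 -0.1909 0.1531 m, effort=8.3997 3.3876 N·m.
t=0.6500 s (step 65): θ=-0.9630 -1.6493 rad, qd=-0.4024 -0.1930 rad/s, tip=0.4872 -0.1937 0.1413 m, effort=8.2428 3.2952 N·m.
t=0.7000 s (step 70): θ=-1.0005 -1.6671 rad, qd=-1.2182 -0.5758 rad/s, tip=0.4894 -0.1985 0.1221 m, effort=1.1420 0.2932 N·m.
t=0.7400 s (step 74): θ=-1.0592 -1.6942 rad, qd=-1.6667 -0.7541 rad/s, tip=0.4911 -0.2063 0.0921 m.
final θ (rad): -1.0592 -1.6942


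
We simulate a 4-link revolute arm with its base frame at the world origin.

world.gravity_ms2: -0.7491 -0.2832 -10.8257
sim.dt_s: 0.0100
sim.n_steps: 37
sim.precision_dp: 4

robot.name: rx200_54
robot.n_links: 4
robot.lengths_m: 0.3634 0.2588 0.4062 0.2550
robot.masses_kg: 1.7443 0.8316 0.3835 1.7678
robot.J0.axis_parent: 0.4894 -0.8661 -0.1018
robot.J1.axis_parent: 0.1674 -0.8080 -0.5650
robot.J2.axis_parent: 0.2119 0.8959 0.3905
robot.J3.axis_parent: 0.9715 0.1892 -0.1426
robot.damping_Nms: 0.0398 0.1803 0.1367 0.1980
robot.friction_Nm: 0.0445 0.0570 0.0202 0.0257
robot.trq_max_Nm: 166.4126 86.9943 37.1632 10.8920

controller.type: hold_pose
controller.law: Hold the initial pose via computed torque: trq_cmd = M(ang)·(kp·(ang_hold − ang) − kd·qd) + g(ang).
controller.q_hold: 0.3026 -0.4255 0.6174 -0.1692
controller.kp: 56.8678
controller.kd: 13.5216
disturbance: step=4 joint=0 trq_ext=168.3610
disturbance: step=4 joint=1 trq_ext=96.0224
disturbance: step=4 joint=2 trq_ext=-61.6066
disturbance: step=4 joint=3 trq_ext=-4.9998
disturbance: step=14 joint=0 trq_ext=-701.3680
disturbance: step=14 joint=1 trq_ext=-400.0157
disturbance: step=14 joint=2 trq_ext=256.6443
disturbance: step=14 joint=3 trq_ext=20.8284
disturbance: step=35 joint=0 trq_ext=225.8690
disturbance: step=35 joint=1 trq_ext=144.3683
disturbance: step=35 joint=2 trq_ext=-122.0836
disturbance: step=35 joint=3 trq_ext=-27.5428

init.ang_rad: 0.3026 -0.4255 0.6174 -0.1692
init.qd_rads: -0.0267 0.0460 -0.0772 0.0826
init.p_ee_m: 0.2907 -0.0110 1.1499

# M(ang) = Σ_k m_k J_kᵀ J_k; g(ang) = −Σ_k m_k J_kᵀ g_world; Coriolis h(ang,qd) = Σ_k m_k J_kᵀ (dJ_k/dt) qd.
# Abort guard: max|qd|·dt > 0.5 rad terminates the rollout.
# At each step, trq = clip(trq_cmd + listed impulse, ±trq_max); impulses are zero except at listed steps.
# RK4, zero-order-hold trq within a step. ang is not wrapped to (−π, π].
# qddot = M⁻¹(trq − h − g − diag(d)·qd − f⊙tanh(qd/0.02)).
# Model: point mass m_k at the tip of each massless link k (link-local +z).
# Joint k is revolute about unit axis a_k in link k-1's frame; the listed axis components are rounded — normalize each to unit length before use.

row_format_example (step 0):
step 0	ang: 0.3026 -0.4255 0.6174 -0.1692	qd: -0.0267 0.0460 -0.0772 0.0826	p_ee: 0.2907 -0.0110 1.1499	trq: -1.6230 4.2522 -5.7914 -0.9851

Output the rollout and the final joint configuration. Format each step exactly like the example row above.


step 1	ang: 0.3024 -0.4251 0.6167 -0.1685	qd: -0.0211 0.0378 -0.0643 0.0668	p_ee: 0.2905 -0.0113 1.1501	trq: -1.5235 4.3430 -5.8507 -0.9781
step 2	ang: 0.3022 -0.4247 0.6161 -0.1679	qd: -0.0162 0.0305 -0.0529 0.0531	p_ee: 0.2903 -0.0116 1.1504	trq: -1.4309 4.4267 -5.9055 -0.9718
step 3	ang: 0.3020 -0.4245 0.6156 -0.1674	qd: -0.0121 0.0246 -0.0426 0.0409	p_ee: 0.2902 -0.0118 1.1505	trq: -1.3447 4.5034 -5.9559 -0.9664
step 4	ang: 0.3019 -0.4242 0.6153 -0.1670	qd: -0.0088 0.0199 -0.0333 0.0299	p_ee: 0.2900 -0.0119 1.1507	trq: 166.4126 86.9943 -37.1632 -5.9616
step 5	ang: 0.3013 -0.4010 0.6452 -0.1959	qd: -0.0752 4.4104 5.7729 -5.5001	p_ee: 0.2871 -0.0131 1.1490	trq: -24.4595 -6.7771 -1.7289 -0.2420
step 6	ang: 0.3014 -0.3641 0.6944 -0.2417	qd: 0.0742 3.0549 4.1654 -3.7644	p_ee: 0.2819 -0.0154 1.1458	trq: -22.4003 -5.7101 -2.1721 -0.2162
step 7	ang: 0.3027 -0.3385 0.7301 -0.2731	qd: 0.1702 2.1053 3.0273 -2.5883	p_ee: 0.2775 -0.0176 1.1432	trq: -20.4975 -4.7391 -2.5590 -0.2225
step 8	ang: 0.3047 -0.3210 0.7560 -0.2946	qd: 0.2250 1.4278 2.1972 -1.7676	p_ee: 0.2739 -0.0195 1.1410	trq: -18.7263 -3.8441 -2.9120 -0.2481
step 9	ang: 0.3071 -0.3093 0.7748 -0.3093	qd: 0.2499 0.9383 1.5781 -1.1820	p_ee: 0.2709 -0.0211 1.1394	trq: -17.0732 -3.0152 -3.2408 -0.2845
step 10	ang: 0.3096 -0.3018 0.7882 -0.3189	qd: 0.2539 0.5818 1.1085 -0.7572	p_ee: 0.2685 -0.0225 1.1381	trq: -15.5311 -2.2467 -3.5497 -0.3265
step 11	ang: 0.3121 -0.2973 0.7974 -0.3248	qd: 0.2436 0.3210 0.7482 -0.4455	p_ee: 0.2667 -0.0237 1.1371	trq: -14.0954 -1.5348 -3.8403 -0.3704
step 12	ang: 0.3144 -0.2951 0.8034 -0.3281	qd: 0.2241 0.1304 0.4693 -0.2155	p_ee: 0.2652 -0.0247 1.1364	trq: -12.7619 -0.8764 -4.1132 -0.4142
step 13	ang: 0.3166 -0.2945 0.8070 -0.3294	qd: 0.1977 -0.0042 0.2559 -0.0489	p_ee: 0.2642 -0.0255 1.1359	trq: -11.5266 -0.2704 -4.3685 -0.4563
step 14	ang: 0.3184 -0.2949 0.8089 -0.3294	qd: 0.1589 -0.0683 0.1182 0.0431	p_ee: 0.2634 -0.0261 1.1356	trq: -166.4126 -86.9943 37.1632 10.8920
step 15	ang: 0.3223 -0.3172 0.7863 -0.3049	qd: 0.6014 -4.3381 -4.5997 4.8311	p_ee: 0.2661 -0.0254 1.1366	trq: 12.3776 12.9033 -10.7055 -2.0743
step 16	ang: 0.3269 -0.3550 0.7456 -0.2621	qd: 0.3271 -3.2378 -3.5568 3.7366	p_ee: 0.2715 -0.0238 1.1384	trq: 11.5276 12.3280 -10.5457 -1.8804
step 17	ang: 0.3291 -0.3829 0.7143 -0.2294	qd: 0.1286 -2.3631 -2.7041 2.8092	p_ee: 0.2760 -0.0222 1.1397	trq: 10.6736 11.7706 -10.3317 -1.7292
step 18	ang: 0.3297 -0.4031 0.6907 -0.2051	qd: -0.0092 -1.6885 -2.0304 2.0620	p_ee: 0.2797 -0.0207 1.1406	trq: 9.8387 11.2383 -10.0881 -1.6111
step 19	ang: 0.3291 -0.4173 0.6731 -0.1875	qd: -0.0990 -1.1848 -1.5147 1.4851	p_ee: 0.2829 -0.0193 1.1412	trq: 9.0291 10.7360 -9.8323 -1.5179
step 20	ang: 0.3278 -0.4273 0.6599 -0.1749	qd: -0.1560 -0.8103 -1.1233 1.0465	p_ee: 0.2856 -0.0180 1.1417	trq: 8.2628 10.2654 -9.5757 -1.4433
step 21	ang: 0.3261 -0.4339 0.6502 -0.1661	qd: -0.1895 -0.5348 -0.8295 0.7183	p_ee: 0.2879 -0.0167 1.1420	trq: 7.5433 9.8269 -9.3251 -1.3824
step 22	ang: 0.3241 -0.4383 0.6431 -0.1602	qd: -0.2067 -0.3340 -0.6104 0.4757	p_ee: 0.2899 -0.0156 1.1423	trq: 6.8709 9.4197 -9.0848 -1.3319
step 23	ang: 0.3220 -0.4408 0.6378 -0.1563	qd: -0.2127 -0.1888 -0.4476 0.2980	p_ee: 0.2915 -0.0146 1.1426	trq: 6.2445 9.0422 -8.8569 -1.2893
step 24	ang: 0.3199 -0.4422 0.6339 -0.1540	qd: -0.2110 -0.0845 -0.3269 0.1688	p_ee: 0.2929 -0.0137 1.1428	trq: 5.6620 8.6929 -8.6426 -1.2528
step 25	ang: 0.3178 -0.4427 0.6311 -0.1528	qd: -0.2038 -0.0123 -0.2390 0.0774	p_ee: 0.2941 -0.0129 1.1430	trq: 5.1213 8.3708 -8.4423 -1.2210
step 26	ang: 0.3158 -0.4426 0.6290 -0.1523	qd: -0.1882 0.0180 -0.1924 0.0324	p_ee: 0.2951 -0.0122 1.1433	trq: 4.6200 8.0820 -8.2561 -1.1929
step 27	ang: 0.3140 -0.4424 0.6272 -0.1521	qd: -0.1691 0.0264 -0.1680 0.0126	p_ee: 0.2960 -0.0115 1.1435	trq: 4.1557 7.8201 -8.0840 -1.1684
step 28	ang: 0.3124 -0.4421 0.6256 -0.1520	qd: -0.1500 0.0268 -0.1527 0.0038	p_ee: 0.2967 -0.0109 1.1437	trq: 3.7260 7.5790 -7.9253 -1.1477
step 29	ang: 0.3110 -0.4418 0.6241 -0.1520	qd: -0.1319 0.0240 -0.1417 0.0000	p_ee: 0.2973 -0.0105 1.1439	trq: 3.3289 7.3567 -7.7793 -1.1299
step 30	ang: 0.3098 -0.4416 0.6228 -0.1520	qd: -0.1153 0.0208 -0.1322 -0.0021	p_ee: 0.2977 -0.0100 1.1441	trq: 2.9621 7.1517 -7.6452 -1.1143
step 31	ang: 0.3087 -0.4414 0.6215 -0.1520	qd: -0.1003 0.0179 -0.1233 -0.0036	p_ee: 0.2981 -0.0097 1.1443	trq: 2.6239 6.9626 -7.5221 -1.1005
step 32	ang: 0.3078 -0.4413 0.6203 -0.1521	qd: -0.0868 0.0156 -0.1146 -0.0050	p_ee: 0.2984 -0.0093 1.1446	trq: 2.3123 6.7885 -7.4093 -1.0882
step 33	ang: 0.3070 -0.4411 0.6192 -0.1521	qd: -0.0748 0.0138 -0.1064 -0.0062	p_ee: 0.2986 -0.0091 1.1448	trq: 2.0256 6.6283 -7.3059 -1.0773
step 34	ang: 0.3063 -0.4410 0.6182 -0.1522	qd: -0.0640 0.0123 -0.0985 -0.0073	p_ee: 0.2987 -0.0089 1.1450	trq: 1.7622 6.4811 -7.2114 -1.0677
step 35	ang: 0.3057 -0.4409 0.6172 -0.1523	qd: -0.0543 0.0112 -0.0910 -0.0082	p_ee: 0.2988 -0.0087 1.1452	trq: 166.4126 86.9943 -37.1632 -10.8920
step 36	ang: 0.3028 -0.4097 0.6551 -0.1926	qd: -0.4743 5.9207 7.3095 -7.6087	p_ee: 0.2956 -0.0091 1.1434	trq: -21.5920 -4.9554 -2.8749 0.3513
step 37	ang: 0.2994 -0.3601 0.7169 -0.2558	qd: -0.2344 4.0983 5.1834 -5.2022	p_ee: 0.2896 -0.0104 1.1397
final ang (rad): 0.2994 -0.3601 0.7169 -0.2558


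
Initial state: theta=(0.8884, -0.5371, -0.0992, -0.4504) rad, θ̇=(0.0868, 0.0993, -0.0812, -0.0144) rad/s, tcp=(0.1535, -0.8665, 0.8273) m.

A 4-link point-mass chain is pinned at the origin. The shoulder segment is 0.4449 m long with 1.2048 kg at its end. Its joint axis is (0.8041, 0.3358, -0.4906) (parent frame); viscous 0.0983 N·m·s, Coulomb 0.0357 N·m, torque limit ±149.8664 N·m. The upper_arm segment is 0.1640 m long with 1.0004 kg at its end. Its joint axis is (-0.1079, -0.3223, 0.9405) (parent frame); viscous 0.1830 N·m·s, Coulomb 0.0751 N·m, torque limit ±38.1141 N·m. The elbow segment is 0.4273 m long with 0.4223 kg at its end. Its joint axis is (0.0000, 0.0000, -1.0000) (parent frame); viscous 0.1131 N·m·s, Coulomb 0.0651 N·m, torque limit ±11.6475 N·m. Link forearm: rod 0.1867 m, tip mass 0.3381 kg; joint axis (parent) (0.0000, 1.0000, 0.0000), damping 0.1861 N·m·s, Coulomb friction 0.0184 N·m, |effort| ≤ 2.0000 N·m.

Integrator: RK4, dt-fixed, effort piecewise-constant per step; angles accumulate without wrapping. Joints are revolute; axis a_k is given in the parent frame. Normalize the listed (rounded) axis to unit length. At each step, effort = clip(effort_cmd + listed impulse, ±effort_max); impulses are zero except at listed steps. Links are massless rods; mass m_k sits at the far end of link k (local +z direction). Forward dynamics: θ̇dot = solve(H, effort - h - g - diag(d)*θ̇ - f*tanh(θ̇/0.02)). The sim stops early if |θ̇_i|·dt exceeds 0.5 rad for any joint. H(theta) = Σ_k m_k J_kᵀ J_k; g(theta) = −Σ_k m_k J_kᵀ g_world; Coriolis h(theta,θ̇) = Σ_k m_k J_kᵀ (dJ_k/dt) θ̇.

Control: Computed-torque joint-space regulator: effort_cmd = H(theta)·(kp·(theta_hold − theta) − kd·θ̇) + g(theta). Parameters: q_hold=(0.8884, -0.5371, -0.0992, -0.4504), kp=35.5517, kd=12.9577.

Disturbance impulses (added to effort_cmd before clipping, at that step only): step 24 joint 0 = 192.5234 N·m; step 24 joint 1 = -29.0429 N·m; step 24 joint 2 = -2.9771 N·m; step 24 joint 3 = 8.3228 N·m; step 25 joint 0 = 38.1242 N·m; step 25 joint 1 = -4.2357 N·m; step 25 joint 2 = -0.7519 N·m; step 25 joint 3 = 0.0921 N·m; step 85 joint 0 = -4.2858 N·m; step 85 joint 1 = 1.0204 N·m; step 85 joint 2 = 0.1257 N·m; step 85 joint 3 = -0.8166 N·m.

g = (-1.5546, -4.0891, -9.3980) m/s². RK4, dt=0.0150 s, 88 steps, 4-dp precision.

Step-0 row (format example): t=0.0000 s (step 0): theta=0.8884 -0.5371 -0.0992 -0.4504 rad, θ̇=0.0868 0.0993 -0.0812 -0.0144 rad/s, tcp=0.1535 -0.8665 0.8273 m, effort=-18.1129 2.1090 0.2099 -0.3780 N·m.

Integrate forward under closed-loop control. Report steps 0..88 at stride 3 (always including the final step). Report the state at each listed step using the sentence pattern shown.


t=0.0450 s (step 3): theta=0.8912 -0.5346 -0.0971 -0.4506 rad, θ̇=0.0260 -0.0540 -0.2352 -0.0530 rad/s, tcp=0.1529 -0.8681 0.8257 m, effort=-17.6252 2.0628 0.2015 -0.3687 N·m.
t=0.0900 s (step 6): theta=0.8924 -0.5339 -0.0954 -0.4505 rad, θ̇=0.0021 -0.0670 -0.2297 -0.0478 rad/s, tcp=0.1528 -0.8688 0.8250 m, effort=-17.3304 2.0251 0.1954 -0.3604 N·m.
t=0.1350 s (step 9): theta=0.8928 -0.5334 -0.0934 -0.4502 rad, θ̇=-0.0103 -0.0689 -0.2287 -0.0456 rad/s, tcp=0.1528 -0.8690 0.8248 m, effort=-17.1546 2.0016 0.1917 -0.3552 N·m.
t=0.1800 s (step 12): theta=0.8928 -0.5329 -0.0913 -0.4499 rad, θ̇=-0.0167 -0.0685 -0.2294 -0.0453 rad/s, tcp=0.1529 -0.8689 0.8249 m, effort=-17.0504 1.9872 0.1894 -0.3521 N·m.
t=0.2250 s (step 15): theta=0.8926 -0.5324 -0.0893 -0.4495 rad, θ̇=-0.0196 -0.0681 -0.2307 -0.0456 rad/s, tcp=0.1531 -0.8687 0.8252 m, effort=-16.9891 1.9785 0.1878 -0.3504 N·m.
t=0.2700 s (step 18): theta=0.8923 -0.5319 -0.0872 -0.4492 rad, θ̇=-0.0207 -0.0680 -0.2323 -0.0461 rad/s, tcp=0.1532 -0.8684 0.8255 m, effort=-16.9535 1.9734 0.1868 -0.3495 N·m.
t=0.3150 s (step 21): theta=0.8920 -0.5314 -0.0852 -0.4489 rad, θ̇=-0.0208 -0.0683 -0.2342 -0.0465 rad/s, tcp=0.1534 -0.8680 0.8259 m, effort=-16.9332 1.9704 0.1859 -0.3493 N·m.
t=0.3600 s (step 24): theta=0.8917 -0.5308 -0.0832 -0.4486 rad, θ̇=-0.0204 -0.0689 -0.2360 -0.0469 rad/s, tcp=0.1535 -0.8677 0.8262 m, effort=149.8664 -27.0741 -2.7918 2.0000 N·m.
t=0.4050 s (step 27): theta=0.9430 -0.7664 -0.1455 -0.7187 rad, θ̇=1.5668 -1.5031 0.5168 -2.1652 rad/s, tcp=0.1393 -0.8962 0.7640 m, effort=-46.8103 6.4321 0.7552 -1.2871 N·m.
t=0.4500 s (step 30): theta=0.9947 -0.7849 -0.1319 -0.7439 rad, θ̇=0.7392 -0.0120 -0.0025 0.1207 rad/s, tcp=0.1305 -0.9280 0.7225 m, effort=-34.6300 4.6129 0.5450 -1.0167 N·m.
t=0.4950 s (step 33): theta=1.0151 -0.7821 -0.1318 -0.7358 rad, θ̇=0.2012 0.0406 -0.0956 0.1671 rad/s, tcp=0.1264 -0.9420 0.7063 m, effort=-27.1389 3.5408 0.3927 -0.7388 N·m.
t=0.5400 s (step 36): theta=1.0171 -0.7785 -0.1328 -0.7284 rad, θ̇=-0.0924 0.0609 -0.0964 0.1383 rad/s, tcp=0.1260 -0.9441 0.7047 m, effort=-22.5936 2.8896 0.3006 -0.5601 N·m.
t=0.5850 s (step 39): theta=1.0095 -0.7742 -0.1340 -0.7220 rad, θ̇=-0.2420 0.0634 -0.1030 0.1205 rad/s, tcp=0.1276 -0.9399 0.7111 m, effort=-19.8846 2.5015 0.2484 -0.4507 N·m.
t=0.6300 s (step 42): theta=0.9972 -0.7699 -0.1354 -0.7161 rad, θ̇=-0.3070 0.0646 -0.1041 0.1157 rad/s, tcp=0.1302 -0.9325 0.7212 m, effort=-18.2851 2.2723 0.2193 -0.3845 N·m.
t=0.6750 s (step 45): theta=0.9831 -0.7655 -0.1366 -0.7104 rad, θ̇=-0.3233 0.0648 -0.1039 0.1123 rad/s, tcp=0.1330 -0.9239 0.7327 m, effort=-17.3641 2.1399 0.2042 -0.3444 N·m.
t=0.7200 s (step 48): theta=0.9690 -0.7611 -0.1377 -0.7048 rad, θ̇=-0.3127 0.0642 -0.1036 0.1076 rad/s, tcp=0.1358 -0.9150 0.7441 m, effort=-16.8540 2.0658 0.1975 -0.3204 N·m.
t=0.7650 s (step 51): theta=0.9557 -0.7567 -0.1388 -0.6994 rad, θ̇=-0.2886 0.0630 -0.1034 0.1018 rad/s, tcp=0.1383 -0.9064 0.7548 m, effort=-16.5900 2.0266 0.1957 -0.3060 N·m.
t=0.8100 s (step 54): theta=0.9437 -0.7524 -0.1398 -0.6943 rad, θ̇=-0.2588 0.0615 -0.1033 0.0958 rad/s, tcp=0.1404 -0.8986 0.7645 m, effort=-16.4709 2.0078 0.1965 -0.2977 N·m.
t=0.8550 s (step 57): theta=0.9330 -0.7481 -0.1408 -0.6895 rad, θ̇=-0.2277 0.0596 -0.1033 0.0900 rad/s, tcp=0.1422 -0.8916 0.7731 m, effort=-16.4350 2.0009 0.1988 -0.2931 N·m.
t=0.9000 s (step 60): theta=0.9237 -0.7439 -0.1417 -0.6849 rad, θ̇=-0.1978 0.0575 -0.1031 0.0847 rad/s, tcp=0.1437 -0.8854 0.7806 m, effort=-16.4450 2.0003 0.2016 -0.2907 N·m.
t=0.9450 s (step 63): theta=0.9157 -0.7398 -0.1425 -0.6805 rad, θ̇=-0.1703 0.0550 -0.1029 0.0798 rad/s, tcp=0.1449 -0.8800 0.7871 m, effort=-16.4786 2.0032 0.2046 -0.2897 N·m.
t=0.9900 s (step 66): theta=0.9089 -0.7358 -0.1432 -0.6763 rad, θ̇=-0.1458 0.0523 -0.1026 0.0755 rad/s, tcp=0.1459 -0.8754 0.7926 m, effort=-16.5226 2.0075 0.2075 -0.2894 N·m.
t=1.0350 s (step 69): theta=0.9031 -0.7320 -0.1439 -0.6723 rad, θ̇=-0.1242 0.0495 -0.1021 0.0717 rad/s, tcp=0.1468 -0.8715 0.7973 m, effort=-16.5695 2.0123 0.2102 -0.2897 N·m.
t=1.0800 s (step 72): theta=0.8982 -0.7282 -0.1446 -0.6684 rad, θ̇=-0.1055 0.0465 -0.1016 0.0682 rad/s, tcp=0.1474 -0.8681 0.8013 m, effort=-16.6152 2.0170 0.2127 -0.2903 N·m.
t=1.1250 s (step 75): theta=0.8941 -0.7246 -0.1451 -0.6647 rad, θ̇=-0.0895 0.0435 -0.1011 0.0651 rad/s, tcp=0.1480 -0.8654 0.8048 m, effort=-16.6575 2.0212 0.2148 -0.2910 N·m.
t=1.1700 s (step 78): theta=0.8907 -0.7211 -0.1456 -0.6611 rad, θ̇=-0.0759 0.0402 -0.1009 0.0622 rad/s, tcp=0.1484 -0.8630 0.8077 m, effort=-16.6951 2.0250 0.2166 -0.2918 N·m.
t=1.2150 s (step 81): theta=0.8878 -0.7177 -0.1460 -0.6576 rad, θ̇=-0.0644 0.0366 -0.1011 0.0596 rad/s, tcp=0.1487 -0.8611 0.8101 m, effort=-16.7275 2.0280 0.2182 -0.2926 N·m.
t=1.2600 s (step 84): theta=0.8854 -0.7145 -0.1464 -0.6542 rad, θ̇=-0.0549 0.0330 -0.1015 0.0573 rad/s, tcp=0.1490 -0.8595 0.8122 m, effort=-16.7547 2.0305 0.2195 -0.2934 N·m.
t=1.3050 s (step 87): theta=0.8833 -0.7094 -0.1424 -0.6660 rad, θ̇=-0.0520 0.1655 0.0889 -0.3212 rad/s, tcp=0.1481 -0.8553 0.8154 m, effort=-16.0530 1.8767 0.2097 -0.1978 N·m.
t=1.3200 s (step 88): theta=0.8824 -0.7077 -0.1428 -0.6693 rad, θ̇=-0.0501 0.1665 0.0463 -0.0893 rad/s, tcp=0.1477 -0.8540 0.8164 m.
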